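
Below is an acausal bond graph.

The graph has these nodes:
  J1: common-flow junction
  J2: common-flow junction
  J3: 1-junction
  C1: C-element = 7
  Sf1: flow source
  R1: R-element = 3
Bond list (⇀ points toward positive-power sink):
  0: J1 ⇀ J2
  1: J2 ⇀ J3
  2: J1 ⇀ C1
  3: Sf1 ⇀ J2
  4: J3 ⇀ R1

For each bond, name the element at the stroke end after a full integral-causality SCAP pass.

β3 →Sf1  (Sf1: flow source, stroke at near end)
β0 →J2  (1-jn J2 has f-setter on 3)
β1 →J2  (J2: bond 3 brought flow, rest push out)
β4 →J3  (J3: bond 1 brought flow, rest push out)
β2 →J1  (1-jn J1 has f-setter on 0)

bond 0 |J2
bond 1 |J2
bond 2 |J1
bond 3 |Sf1
bond 4 |J3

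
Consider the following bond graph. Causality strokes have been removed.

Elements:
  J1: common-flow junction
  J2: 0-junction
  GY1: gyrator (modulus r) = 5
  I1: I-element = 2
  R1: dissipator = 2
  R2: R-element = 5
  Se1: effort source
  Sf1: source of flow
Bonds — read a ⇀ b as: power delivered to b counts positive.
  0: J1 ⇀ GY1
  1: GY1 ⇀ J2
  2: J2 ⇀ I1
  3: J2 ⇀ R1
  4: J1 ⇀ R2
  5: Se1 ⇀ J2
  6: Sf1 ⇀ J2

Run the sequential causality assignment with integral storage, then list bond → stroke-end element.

bond 0 |GY1
bond 1 |GY1
bond 2 |I1
bond 3 |R1
bond 4 |J1
bond 5 |J2
bond 6 |Sf1

#5 →J2  (source Se1 imposes e)
#6 →Sf1  (Sf1: flow source, stroke at near end)
#1 →GY1  (0-jn J2 has e-setter on 5)
#2 →I1  (J2: bond 5 brought effort, rest push out)
#3 →R1  (J2 effort already set via bond 5)
#0 →GY1  (through GY1, causality inverts; strokes same side of GY1)
#4 →J1  (J1: bond 0 brought flow, rest push out)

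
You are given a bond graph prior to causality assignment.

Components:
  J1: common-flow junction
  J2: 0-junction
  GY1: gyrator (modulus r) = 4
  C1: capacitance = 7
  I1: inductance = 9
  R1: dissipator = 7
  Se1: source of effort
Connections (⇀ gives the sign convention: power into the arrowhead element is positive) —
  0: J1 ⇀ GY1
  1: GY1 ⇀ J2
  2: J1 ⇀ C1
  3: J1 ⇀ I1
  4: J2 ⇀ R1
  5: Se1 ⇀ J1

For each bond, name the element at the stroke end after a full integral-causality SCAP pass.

b0 |J1
b1 |J2
b2 |J1
b3 |I1
b4 |R1
b5 |J1

b5 stroke at J1  (Se1 (Se) sets effort on bond)
b2 stroke at J1  (C1 integral (e out))
b3 stroke at I1  (I1 integral (f out))
b0 stroke at J1  (1-jn J1 has f-setter on 3)
b1 stroke at J2  (through GY1, causality inverts; strokes same side of GY1)
b4 stroke at R1  (J2: bond 1 brought effort, rest push out)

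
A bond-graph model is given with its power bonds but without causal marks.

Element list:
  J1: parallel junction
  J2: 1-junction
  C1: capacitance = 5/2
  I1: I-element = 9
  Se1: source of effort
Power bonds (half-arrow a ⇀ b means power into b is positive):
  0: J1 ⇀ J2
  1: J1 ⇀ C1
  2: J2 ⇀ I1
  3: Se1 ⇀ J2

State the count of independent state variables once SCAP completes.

bond 3 |J2  (Se1: effort source, stroke at far end)
bond 1 |J1  (prefer integral on C1)
bond 0 |J2  (J1 effort already set via bond 1)
bond 2 |I1  (closing 1-jn rule on J2)

2  (C1, I1 all integral)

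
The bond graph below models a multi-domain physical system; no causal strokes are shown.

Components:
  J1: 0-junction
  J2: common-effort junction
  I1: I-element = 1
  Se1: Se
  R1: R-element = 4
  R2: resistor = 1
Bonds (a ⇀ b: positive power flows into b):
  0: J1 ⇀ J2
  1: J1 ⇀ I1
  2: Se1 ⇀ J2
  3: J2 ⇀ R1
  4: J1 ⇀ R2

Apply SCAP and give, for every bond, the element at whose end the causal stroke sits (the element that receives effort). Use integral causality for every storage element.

β2 stroke→J2  (Se1 fixes effort; stroke away)
β0 stroke→J1  (J2: bond 2 brought effort, rest push out)
β3 stroke→R1  (J2 effort already set via bond 2)
β1 stroke→I1  (0-jn J1 has e-setter on 0)
β4 stroke→R2  (J1 effort already set via bond 0)

bond 0 stroke→J1
bond 1 stroke→I1
bond 2 stroke→J2
bond 3 stroke→R1
bond 4 stroke→R2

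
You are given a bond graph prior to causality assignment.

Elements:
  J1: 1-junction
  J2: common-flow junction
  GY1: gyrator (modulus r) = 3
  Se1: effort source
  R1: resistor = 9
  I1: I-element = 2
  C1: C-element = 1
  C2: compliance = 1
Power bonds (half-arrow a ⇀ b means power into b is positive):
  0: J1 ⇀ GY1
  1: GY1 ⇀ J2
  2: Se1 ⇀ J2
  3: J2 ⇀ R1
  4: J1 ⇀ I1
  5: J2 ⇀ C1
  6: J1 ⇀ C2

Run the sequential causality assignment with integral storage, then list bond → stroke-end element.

b0 |J1
b1 |J2
b2 |J2
b3 |R1
b4 |I1
b5 |J2
b6 |J1

β2 →J2  (Se1: effort source, stroke at far end)
β4 →I1  (prefer integral on I1)
β0 →J1  (J1 flow already set via bond 4)
β6 →J1  (common-f at J1 fixed by 4)
β1 →J2  (GY1: gyrator matches bond 0)
β5 →J2  (prefer integral on C1)
β3 →R1  (J2: last free bond brings flow in)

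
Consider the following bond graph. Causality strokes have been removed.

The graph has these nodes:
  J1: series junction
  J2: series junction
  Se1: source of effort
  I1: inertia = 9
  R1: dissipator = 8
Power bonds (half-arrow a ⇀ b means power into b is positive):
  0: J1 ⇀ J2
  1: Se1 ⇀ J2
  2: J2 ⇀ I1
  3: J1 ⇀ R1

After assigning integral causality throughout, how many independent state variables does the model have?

1  (I1 all integral)

#1 stroke→J2  (source Se1 imposes e)
#2 stroke→I1  (I1 outputs flow p/I1)
#0 stroke→J2  (J2: bond 2 brought flow, rest push out)
#3 stroke→J1  (common-f at J1 fixed by 0)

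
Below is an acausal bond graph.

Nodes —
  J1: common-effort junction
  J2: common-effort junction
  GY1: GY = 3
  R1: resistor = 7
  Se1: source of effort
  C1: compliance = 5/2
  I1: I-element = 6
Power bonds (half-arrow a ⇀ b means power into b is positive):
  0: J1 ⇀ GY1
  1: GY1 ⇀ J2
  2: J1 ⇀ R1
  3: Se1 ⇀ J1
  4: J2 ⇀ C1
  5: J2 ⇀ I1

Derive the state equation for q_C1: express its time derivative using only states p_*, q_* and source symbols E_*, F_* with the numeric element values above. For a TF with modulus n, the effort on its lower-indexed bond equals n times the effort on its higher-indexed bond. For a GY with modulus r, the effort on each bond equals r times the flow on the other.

dq_C1/dt = E_Se1/3 - p_I1/6

#3 →J1  (Se1 (Se) sets effort on bond)
#0 →GY1  (J1 effort already set via bond 3)
#2 →R1  (common-e at J1 fixed by 3)
#1 →GY1  (GY GY1: same side as bond 0)
#4 →J2  (C1 integral (e out))
#5 →I1  (0-jn J2 has e-setter on 4)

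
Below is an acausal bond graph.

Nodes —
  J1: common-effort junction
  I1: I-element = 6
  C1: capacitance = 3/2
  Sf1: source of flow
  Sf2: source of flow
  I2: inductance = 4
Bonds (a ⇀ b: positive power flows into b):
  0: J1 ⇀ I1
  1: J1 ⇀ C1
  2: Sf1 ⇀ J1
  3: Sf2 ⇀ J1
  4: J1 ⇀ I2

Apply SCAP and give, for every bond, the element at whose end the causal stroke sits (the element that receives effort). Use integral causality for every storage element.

#0 |I1
#1 |J1
#2 |Sf1
#3 |Sf2
#4 |I2

β2 →Sf1  (Sf1 fixes flow; stroke at Sf1)
β3 →Sf2  (Sf2 (Sf) sets flow on bond)
β0 →I1  (I1: I, integral causality)
β1 →J1  (prefer integral on C1)
β4 →I2  (J1 effort already set via bond 1)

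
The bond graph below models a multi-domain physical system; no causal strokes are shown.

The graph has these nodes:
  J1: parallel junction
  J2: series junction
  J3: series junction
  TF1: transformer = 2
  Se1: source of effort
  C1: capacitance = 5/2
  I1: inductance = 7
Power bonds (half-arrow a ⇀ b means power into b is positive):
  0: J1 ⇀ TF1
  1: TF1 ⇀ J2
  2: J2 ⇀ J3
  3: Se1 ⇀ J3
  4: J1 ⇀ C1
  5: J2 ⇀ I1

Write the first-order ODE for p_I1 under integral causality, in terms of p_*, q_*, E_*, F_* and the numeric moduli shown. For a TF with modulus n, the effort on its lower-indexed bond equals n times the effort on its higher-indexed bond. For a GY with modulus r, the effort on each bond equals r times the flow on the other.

b3 stroke→J3  (Se1 fixes effort; stroke away)
b2 stroke→J2  (J3: last free bond brings flow in)
b4 stroke→J1  (C1 integral (e out))
b0 stroke→TF1  (common-e at J1 fixed by 4)
b1 stroke→J2  (TF TF1: opposite of bond 0)
b5 stroke→I1  (J2: last free bond brings flow in)

dp_I1/dt = E_Se1 + q_C1/5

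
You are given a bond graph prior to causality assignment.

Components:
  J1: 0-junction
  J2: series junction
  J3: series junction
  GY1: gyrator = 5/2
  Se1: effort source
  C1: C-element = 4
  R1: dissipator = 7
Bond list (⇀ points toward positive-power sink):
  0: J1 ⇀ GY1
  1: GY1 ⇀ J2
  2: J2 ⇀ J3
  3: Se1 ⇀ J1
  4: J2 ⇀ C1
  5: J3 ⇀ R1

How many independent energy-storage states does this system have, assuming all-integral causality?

b3 |J1  (source Se1 imposes e)
b0 |GY1  (0-jn J1 has e-setter on 3)
b1 |GY1  (GY1 both-in/both-out from 0)
b2 |J2  (common-f at J2 fixed by 1)
b4 |J2  (1-jn J2 has f-setter on 1)
b5 |J3  (J3 flow already set via bond 2)

1  (C1 all integral)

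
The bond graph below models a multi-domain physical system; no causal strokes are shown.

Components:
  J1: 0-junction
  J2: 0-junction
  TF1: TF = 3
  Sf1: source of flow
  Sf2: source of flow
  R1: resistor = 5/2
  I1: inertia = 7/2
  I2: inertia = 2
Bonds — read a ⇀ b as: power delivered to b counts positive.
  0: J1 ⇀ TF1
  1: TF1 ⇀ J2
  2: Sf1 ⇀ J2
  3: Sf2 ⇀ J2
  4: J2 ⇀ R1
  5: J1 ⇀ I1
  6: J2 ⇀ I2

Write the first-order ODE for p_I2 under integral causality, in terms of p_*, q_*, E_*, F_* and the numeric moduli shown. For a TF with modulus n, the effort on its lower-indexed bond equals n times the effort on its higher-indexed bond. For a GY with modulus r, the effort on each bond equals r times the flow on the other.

dp_I2/dt = 5*F_Sf1/2 + 5*F_Sf2/2 - 15*p_I1/7 - 5*p_I2/4

bond 2 |Sf1  (Sf1 (Sf) sets flow on bond)
bond 3 |Sf2  (source Sf2 imposes f)
bond 5 |I1  (prefer integral on I1)
bond 0 |J1  (closing 0-jn rule on J1)
bond 1 |TF1  (through TF1, causality passes straight; one stroke at TF1)
bond 6 |I2  (I2: I, integral causality)
bond 4 |J2  (J2 needs exactly one e-in)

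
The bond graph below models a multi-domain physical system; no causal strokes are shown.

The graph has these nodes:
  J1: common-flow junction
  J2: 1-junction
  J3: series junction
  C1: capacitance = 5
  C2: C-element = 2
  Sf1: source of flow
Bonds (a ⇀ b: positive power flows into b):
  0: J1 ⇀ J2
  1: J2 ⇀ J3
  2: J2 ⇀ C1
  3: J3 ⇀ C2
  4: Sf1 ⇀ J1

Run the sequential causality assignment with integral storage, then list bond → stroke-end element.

β4 →Sf1  (Sf1 (Sf) sets flow on bond)
β0 →J1  (1-jn J1 has f-setter on 4)
β1 →J2  (J2 flow already set via bond 0)
β2 →J2  (J2 flow already set via bond 0)
β3 →J3  (1-jn J3 has f-setter on 1)

#0 |J1
#1 |J2
#2 |J2
#3 |J3
#4 |Sf1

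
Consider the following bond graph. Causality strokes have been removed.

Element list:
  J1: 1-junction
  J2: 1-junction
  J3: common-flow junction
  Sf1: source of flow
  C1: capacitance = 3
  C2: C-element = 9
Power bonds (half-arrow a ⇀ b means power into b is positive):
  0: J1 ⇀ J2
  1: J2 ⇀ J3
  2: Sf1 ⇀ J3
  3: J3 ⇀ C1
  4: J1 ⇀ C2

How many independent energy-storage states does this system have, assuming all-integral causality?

2  (C1, C2 all integral)

#2 stroke→Sf1  (source Sf1 imposes f)
#1 stroke→J3  (common-f at J3 fixed by 2)
#3 stroke→J3  (1-jn J3 has f-setter on 2)
#0 stroke→J2  (1-jn J2 has f-setter on 1)
#4 stroke→J1  (J1: bond 0 brought flow, rest push out)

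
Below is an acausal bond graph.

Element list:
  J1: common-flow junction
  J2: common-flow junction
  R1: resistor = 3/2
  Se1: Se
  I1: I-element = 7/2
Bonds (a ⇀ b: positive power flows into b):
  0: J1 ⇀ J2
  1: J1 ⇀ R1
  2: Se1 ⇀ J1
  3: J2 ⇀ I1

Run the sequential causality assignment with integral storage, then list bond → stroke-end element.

#0 stroke→J2
#1 stroke→J1
#2 stroke→J1
#3 stroke→I1

#2 →J1  (Se1 fixes effort; stroke away)
#3 →I1  (prefer integral on I1)
#0 →J2  (J2: bond 3 brought flow, rest push out)
#1 →J1  (J1: bond 0 brought flow, rest push out)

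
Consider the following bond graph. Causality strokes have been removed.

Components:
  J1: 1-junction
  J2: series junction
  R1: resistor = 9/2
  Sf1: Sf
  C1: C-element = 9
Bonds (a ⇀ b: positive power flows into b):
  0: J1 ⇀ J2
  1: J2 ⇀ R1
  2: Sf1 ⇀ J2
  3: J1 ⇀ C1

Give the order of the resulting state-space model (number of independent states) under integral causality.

1  (C1 all integral)

bond 2 |Sf1  (Sf1: flow source, stroke at near end)
bond 0 |J2  (J2 flow already set via bond 2)
bond 1 |J2  (J2: bond 2 brought flow, rest push out)
bond 3 |J1  (J1 flow already set via bond 0)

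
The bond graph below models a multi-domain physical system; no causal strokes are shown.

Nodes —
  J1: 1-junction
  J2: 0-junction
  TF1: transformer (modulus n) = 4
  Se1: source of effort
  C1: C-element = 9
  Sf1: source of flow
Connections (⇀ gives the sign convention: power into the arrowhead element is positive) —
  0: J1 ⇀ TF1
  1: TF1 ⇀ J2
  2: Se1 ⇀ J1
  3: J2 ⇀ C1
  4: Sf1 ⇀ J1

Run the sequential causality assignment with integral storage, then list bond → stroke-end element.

#2 →J1  (Se1 (Se) sets effort on bond)
#4 →Sf1  (Sf1 fixes flow; stroke at Sf1)
#0 →J1  (J1: bond 4 brought flow, rest push out)
#1 →TF1  (TF1 one-in-one-out from 0)
#3 →J2  (J2 needs exactly one e-in)

bond 0 |J1
bond 1 |TF1
bond 2 |J1
bond 3 |J2
bond 4 |Sf1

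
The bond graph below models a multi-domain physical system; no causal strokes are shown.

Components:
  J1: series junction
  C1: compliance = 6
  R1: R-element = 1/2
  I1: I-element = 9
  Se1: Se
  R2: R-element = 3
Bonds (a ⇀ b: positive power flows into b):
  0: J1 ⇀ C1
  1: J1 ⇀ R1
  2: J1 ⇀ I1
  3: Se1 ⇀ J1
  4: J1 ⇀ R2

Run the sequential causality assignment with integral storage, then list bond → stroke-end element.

#3 stroke at J1  (Se1: effort source, stroke at far end)
#0 stroke at J1  (C1 outputs effort q/C1)
#2 stroke at I1  (I1: I, integral causality)
#1 stroke at J1  (J1: bond 2 brought flow, rest push out)
#4 stroke at J1  (J1: bond 2 brought flow, rest push out)

#0 |J1
#1 |J1
#2 |I1
#3 |J1
#4 |J1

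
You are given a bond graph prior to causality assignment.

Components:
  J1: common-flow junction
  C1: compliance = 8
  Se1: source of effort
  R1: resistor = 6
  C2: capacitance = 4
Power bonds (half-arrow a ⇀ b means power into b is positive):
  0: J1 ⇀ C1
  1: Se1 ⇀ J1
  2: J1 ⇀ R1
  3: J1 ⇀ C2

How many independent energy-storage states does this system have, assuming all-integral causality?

#1 →J1  (Se1 fixes effort; stroke away)
#0 →J1  (C1 integral (e out))
#3 →J1  (C2 integral (e out))
#2 →R1  (J1 needs exactly one f-in)

2  (C1, C2 all integral)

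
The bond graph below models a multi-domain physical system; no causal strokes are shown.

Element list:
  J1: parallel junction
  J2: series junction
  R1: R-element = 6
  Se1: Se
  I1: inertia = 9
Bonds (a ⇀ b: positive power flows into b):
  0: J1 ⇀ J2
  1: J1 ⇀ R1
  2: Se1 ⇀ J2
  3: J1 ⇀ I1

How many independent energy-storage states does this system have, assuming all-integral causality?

b2 →J2  (Se1 (Se) sets effort on bond)
b0 →J1  (only one flow-in slot at J2)
b1 →R1  (J1 effort already set via bond 0)
b3 →I1  (J1: bond 0 brought effort, rest push out)

1  (I1 all integral)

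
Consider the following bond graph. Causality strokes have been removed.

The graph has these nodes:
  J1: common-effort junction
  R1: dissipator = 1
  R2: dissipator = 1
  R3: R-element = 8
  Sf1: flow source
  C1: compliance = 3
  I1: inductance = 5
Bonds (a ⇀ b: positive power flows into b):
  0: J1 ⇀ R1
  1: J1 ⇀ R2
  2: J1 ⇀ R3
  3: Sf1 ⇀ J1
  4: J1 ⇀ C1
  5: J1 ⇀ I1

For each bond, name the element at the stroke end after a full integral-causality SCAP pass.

#3 →Sf1  (Sf1 (Sf) sets flow on bond)
#4 →J1  (C1 integral (e out))
#0 →R1  (common-e at J1 fixed by 4)
#1 →R2  (J1: bond 4 brought effort, rest push out)
#2 →R3  (0-jn J1 has e-setter on 4)
#5 →I1  (J1 effort already set via bond 4)

β0 →R1
β1 →R2
β2 →R3
β3 →Sf1
β4 →J1
β5 →I1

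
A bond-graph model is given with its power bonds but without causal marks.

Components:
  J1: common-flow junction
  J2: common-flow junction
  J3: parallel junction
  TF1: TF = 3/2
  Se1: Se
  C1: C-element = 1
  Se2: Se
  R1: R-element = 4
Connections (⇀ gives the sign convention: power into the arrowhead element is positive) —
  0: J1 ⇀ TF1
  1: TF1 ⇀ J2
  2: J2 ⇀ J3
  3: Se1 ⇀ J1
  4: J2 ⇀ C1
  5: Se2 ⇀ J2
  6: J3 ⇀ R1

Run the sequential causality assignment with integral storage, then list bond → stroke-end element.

b3 stroke→J1  (source Se1 imposes e)
b5 stroke→J2  (source Se2 imposes e)
b0 stroke→TF1  (J1 needs exactly one f-in)
b1 stroke→J2  (TF TF1: opposite of bond 0)
b4 stroke→J2  (C1 outputs effort q/C1)
b2 stroke→J3  (closing 1-jn rule on J2)
b6 stroke→R1  (J3 effort already set via bond 2)

b0 stroke at TF1
b1 stroke at J2
b2 stroke at J3
b3 stroke at J1
b4 stroke at J2
b5 stroke at J2
b6 stroke at R1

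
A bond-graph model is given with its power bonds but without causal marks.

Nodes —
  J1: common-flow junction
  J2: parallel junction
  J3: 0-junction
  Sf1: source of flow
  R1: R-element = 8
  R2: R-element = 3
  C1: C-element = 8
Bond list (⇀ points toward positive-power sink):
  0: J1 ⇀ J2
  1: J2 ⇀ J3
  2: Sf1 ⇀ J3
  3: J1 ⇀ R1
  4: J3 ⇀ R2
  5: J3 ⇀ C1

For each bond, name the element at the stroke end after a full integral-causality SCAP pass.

bond 2 stroke→Sf1  (Sf1 fixes flow; stroke at Sf1)
bond 5 stroke→J3  (C1: C, integral causality)
bond 1 stroke→J2  (common-e at J3 fixed by 5)
bond 4 stroke→R2  (common-e at J3 fixed by 5)
bond 0 stroke→J1  (common-e at J2 fixed by 1)
bond 3 stroke→R1  (closing 1-jn rule on J1)

bond 0 |J1
bond 1 |J2
bond 2 |Sf1
bond 3 |R1
bond 4 |R2
bond 5 |J3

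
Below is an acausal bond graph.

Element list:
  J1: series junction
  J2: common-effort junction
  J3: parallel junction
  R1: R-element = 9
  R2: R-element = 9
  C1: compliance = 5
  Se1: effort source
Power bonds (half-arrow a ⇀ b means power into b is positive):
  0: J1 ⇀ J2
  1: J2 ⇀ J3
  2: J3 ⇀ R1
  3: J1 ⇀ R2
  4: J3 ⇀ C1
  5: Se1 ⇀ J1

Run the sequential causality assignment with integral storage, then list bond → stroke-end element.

b0 stroke at J1
b1 stroke at J2
b2 stroke at R1
b3 stroke at R2
b4 stroke at J3
b5 stroke at J1

#5 →J1  (Se1 fixes effort; stroke away)
#4 →J3  (C1: C, integral causality)
#1 →J2  (0-jn J3 has e-setter on 4)
#2 →R1  (common-e at J3 fixed by 4)
#0 →J1  (0-jn J2 has e-setter on 1)
#3 →R2  (closing 1-jn rule on J1)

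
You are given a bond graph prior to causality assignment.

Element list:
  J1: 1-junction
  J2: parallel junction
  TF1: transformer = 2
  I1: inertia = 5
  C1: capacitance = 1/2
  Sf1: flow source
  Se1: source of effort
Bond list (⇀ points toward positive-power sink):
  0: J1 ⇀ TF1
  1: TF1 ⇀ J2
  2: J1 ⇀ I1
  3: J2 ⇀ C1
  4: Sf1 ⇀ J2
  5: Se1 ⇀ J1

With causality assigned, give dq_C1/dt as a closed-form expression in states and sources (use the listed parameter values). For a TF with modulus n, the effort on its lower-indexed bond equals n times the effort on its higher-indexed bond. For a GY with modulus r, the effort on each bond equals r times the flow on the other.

dq_C1/dt = F_Sf1 + 2*p_I1/5

#4 |Sf1  (source Sf1 imposes f)
#5 |J1  (Se1 (Se) sets effort on bond)
#2 |I1  (I1: I, integral causality)
#0 |J1  (1-jn J1 has f-setter on 2)
#1 |TF1  (TF1: transformer flips bond 0)
#3 |J2  (closing 0-jn rule on J2)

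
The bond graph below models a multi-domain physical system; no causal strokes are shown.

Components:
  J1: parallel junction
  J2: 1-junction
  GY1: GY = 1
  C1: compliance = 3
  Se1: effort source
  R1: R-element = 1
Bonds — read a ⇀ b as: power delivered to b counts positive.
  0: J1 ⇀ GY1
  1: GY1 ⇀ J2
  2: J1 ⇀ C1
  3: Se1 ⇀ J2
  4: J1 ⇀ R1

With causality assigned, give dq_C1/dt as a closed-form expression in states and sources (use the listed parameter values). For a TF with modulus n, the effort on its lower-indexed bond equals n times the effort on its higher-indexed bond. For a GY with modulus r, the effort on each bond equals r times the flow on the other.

dq_C1/dt = E_Se1 - q_C1/3

b3 stroke→J2  (Se1 (Se) sets effort on bond)
b1 stroke→GY1  (J2: last free bond brings flow in)
b0 stroke→GY1  (through GY1, causality inverts; strokes same side of GY1)
b2 stroke→J1  (prefer integral on C1)
b4 stroke→R1  (common-e at J1 fixed by 2)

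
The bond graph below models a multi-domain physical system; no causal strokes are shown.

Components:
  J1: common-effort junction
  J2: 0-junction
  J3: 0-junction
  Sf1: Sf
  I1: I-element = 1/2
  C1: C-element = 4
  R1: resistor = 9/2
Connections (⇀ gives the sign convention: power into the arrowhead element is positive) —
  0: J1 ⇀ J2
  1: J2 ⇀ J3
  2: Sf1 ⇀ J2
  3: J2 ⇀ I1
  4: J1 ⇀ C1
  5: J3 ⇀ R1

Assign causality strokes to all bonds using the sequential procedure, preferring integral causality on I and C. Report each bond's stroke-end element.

b0 |J2
b1 |J3
b2 |Sf1
b3 |I1
b4 |J1
b5 |R1

b2 →Sf1  (Sf1 (Sf) sets flow on bond)
b3 →I1  (I1 integral (f out))
b4 →J1  (C1 outputs effort q/C1)
b0 →J2  (common-e at J1 fixed by 4)
b1 →J3  (J2 effort already set via bond 0)
b5 →R1  (J3 effort already set via bond 1)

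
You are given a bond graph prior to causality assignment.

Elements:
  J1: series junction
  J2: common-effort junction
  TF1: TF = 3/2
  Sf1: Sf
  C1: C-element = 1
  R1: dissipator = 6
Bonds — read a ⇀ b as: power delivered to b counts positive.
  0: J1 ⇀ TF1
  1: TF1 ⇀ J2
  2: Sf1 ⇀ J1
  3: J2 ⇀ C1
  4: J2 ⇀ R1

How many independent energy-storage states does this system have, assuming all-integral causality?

1  (C1 all integral)

#2 |Sf1  (Sf1 (Sf) sets flow on bond)
#0 |J1  (J1 flow already set via bond 2)
#1 |TF1  (TF1: transformer flips bond 0)
#3 |J2  (C1 outputs effort q/C1)
#4 |R1  (J2: bond 3 brought effort, rest push out)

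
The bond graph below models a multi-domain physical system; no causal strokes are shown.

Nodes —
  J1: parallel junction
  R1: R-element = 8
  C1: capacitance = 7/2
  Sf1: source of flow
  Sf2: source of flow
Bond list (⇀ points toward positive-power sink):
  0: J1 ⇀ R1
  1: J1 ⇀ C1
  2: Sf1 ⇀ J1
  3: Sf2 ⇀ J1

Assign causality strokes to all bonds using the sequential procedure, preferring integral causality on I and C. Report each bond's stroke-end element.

b2 stroke→Sf1  (Sf1 fixes flow; stroke at Sf1)
b3 stroke→Sf2  (Sf2: flow source, stroke at near end)
b1 stroke→J1  (prefer integral on C1)
b0 stroke→R1  (common-e at J1 fixed by 1)

β0 stroke at R1
β1 stroke at J1
β2 stroke at Sf1
β3 stroke at Sf2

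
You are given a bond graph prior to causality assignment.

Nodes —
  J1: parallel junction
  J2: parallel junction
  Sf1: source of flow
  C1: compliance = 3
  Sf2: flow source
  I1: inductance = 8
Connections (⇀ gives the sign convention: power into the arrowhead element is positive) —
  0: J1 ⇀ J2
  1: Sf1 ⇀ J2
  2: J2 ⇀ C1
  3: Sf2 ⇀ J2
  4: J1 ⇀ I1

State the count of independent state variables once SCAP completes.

#1 stroke at Sf1  (Sf1: flow source, stroke at near end)
#3 stroke at Sf2  (Sf2 (Sf) sets flow on bond)
#2 stroke at J2  (prefer integral on C1)
#0 stroke at J1  (0-jn J2 has e-setter on 2)
#4 stroke at I1  (0-jn J1 has e-setter on 0)

2  (C1, I1 all integral)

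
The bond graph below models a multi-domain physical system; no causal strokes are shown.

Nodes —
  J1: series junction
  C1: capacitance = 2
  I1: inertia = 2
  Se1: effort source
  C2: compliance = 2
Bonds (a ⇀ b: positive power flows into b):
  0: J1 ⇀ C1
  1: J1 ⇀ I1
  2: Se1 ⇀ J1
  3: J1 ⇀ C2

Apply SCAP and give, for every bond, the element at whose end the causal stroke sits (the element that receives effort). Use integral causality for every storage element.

b0 →J1
b1 →I1
b2 →J1
b3 →J1

#2 →J1  (Se1 fixes effort; stroke away)
#0 →J1  (C1 outputs effort q/C1)
#1 →I1  (prefer integral on I1)
#3 →J1  (J1: bond 1 brought flow, rest push out)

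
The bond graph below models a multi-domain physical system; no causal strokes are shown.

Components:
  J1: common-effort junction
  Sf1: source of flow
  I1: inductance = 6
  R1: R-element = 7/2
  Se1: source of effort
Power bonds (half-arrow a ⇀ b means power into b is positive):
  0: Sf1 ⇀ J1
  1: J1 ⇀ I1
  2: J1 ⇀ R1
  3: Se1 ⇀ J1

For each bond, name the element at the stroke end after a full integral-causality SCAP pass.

#0 stroke at Sf1  (Sf1 fixes flow; stroke at Sf1)
#3 stroke at J1  (source Se1 imposes e)
#1 stroke at I1  (0-jn J1 has e-setter on 3)
#2 stroke at R1  (J1 effort already set via bond 3)

b0 |Sf1
b1 |I1
b2 |R1
b3 |J1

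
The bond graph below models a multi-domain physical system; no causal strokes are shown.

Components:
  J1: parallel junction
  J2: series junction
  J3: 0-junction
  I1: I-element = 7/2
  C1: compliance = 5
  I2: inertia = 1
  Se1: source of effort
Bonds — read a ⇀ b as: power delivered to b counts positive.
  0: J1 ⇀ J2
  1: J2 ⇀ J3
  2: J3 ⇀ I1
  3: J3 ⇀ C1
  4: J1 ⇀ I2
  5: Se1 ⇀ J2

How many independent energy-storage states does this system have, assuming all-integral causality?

3  (C1, I1, I2 all integral)

β5 →J2  (Se1: effort source, stroke at far end)
β2 →I1  (prefer integral on I1)
β3 →J3  (prefer integral on C1)
β1 →J2  (J3: bond 3 brought effort, rest push out)
β0 →J1  (J2: last free bond brings flow in)
β4 →I2  (J1: bond 0 brought effort, rest push out)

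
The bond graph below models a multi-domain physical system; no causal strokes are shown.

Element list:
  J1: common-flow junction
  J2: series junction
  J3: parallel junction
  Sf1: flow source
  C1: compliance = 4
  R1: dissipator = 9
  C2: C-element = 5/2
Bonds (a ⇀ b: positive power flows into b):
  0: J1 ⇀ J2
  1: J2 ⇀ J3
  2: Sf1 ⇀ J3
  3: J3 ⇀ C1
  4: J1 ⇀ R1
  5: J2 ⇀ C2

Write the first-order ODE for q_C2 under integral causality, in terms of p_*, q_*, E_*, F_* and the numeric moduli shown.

β2 →Sf1  (Sf1 (Sf) sets flow on bond)
β3 →J3  (C1: C, integral causality)
β1 →J2  (0-jn J3 has e-setter on 3)
β5 →J2  (prefer integral on C2)
β0 →J1  (only one flow-in slot at J2)
β4 →R1  (J1 needs exactly one f-in)

dq_C2/dt = -q_C1/36 - 2*q_C2/45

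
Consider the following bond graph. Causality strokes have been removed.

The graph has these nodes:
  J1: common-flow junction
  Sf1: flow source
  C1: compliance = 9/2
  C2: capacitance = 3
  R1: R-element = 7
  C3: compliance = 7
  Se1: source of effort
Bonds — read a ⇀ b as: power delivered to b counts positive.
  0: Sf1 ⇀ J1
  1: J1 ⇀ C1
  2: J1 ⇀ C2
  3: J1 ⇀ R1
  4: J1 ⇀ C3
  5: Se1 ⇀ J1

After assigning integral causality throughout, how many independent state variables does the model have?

3  (C1, C2, C3 all integral)

β0 |Sf1  (Sf1: flow source, stroke at near end)
β5 |J1  (Se1: effort source, stroke at far end)
β1 |J1  (J1 flow already set via bond 0)
β2 |J1  (common-f at J1 fixed by 0)
β3 |J1  (J1 flow already set via bond 0)
β4 |J1  (common-f at J1 fixed by 0)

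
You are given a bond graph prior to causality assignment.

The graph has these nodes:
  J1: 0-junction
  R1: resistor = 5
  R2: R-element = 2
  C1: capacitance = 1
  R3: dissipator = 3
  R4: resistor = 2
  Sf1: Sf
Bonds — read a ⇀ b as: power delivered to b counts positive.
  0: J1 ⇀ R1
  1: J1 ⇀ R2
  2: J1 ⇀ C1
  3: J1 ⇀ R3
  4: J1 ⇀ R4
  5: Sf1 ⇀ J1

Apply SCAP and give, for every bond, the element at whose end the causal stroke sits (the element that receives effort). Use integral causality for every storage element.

b0 stroke at R1
b1 stroke at R2
b2 stroke at J1
b3 stroke at R3
b4 stroke at R4
b5 stroke at Sf1

bond 5 |Sf1  (Sf1 fixes flow; stroke at Sf1)
bond 2 |J1  (prefer integral on C1)
bond 0 |R1  (common-e at J1 fixed by 2)
bond 1 |R2  (J1: bond 2 brought effort, rest push out)
bond 3 |R3  (0-jn J1 has e-setter on 2)
bond 4 |R4  (J1: bond 2 brought effort, rest push out)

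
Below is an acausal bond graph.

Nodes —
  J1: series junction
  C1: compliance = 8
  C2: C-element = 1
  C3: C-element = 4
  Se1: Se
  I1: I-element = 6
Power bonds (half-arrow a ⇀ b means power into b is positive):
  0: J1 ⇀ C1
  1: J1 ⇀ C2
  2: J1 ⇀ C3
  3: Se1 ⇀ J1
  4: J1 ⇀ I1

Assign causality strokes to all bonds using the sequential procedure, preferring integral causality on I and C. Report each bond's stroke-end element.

β3 stroke→J1  (Se1: effort source, stroke at far end)
β0 stroke→J1  (C1: C, integral causality)
β1 stroke→J1  (prefer integral on C2)
β2 stroke→J1  (prefer integral on C3)
β4 stroke→I1  (J1 needs exactly one f-in)

bond 0 stroke→J1
bond 1 stroke→J1
bond 2 stroke→J1
bond 3 stroke→J1
bond 4 stroke→I1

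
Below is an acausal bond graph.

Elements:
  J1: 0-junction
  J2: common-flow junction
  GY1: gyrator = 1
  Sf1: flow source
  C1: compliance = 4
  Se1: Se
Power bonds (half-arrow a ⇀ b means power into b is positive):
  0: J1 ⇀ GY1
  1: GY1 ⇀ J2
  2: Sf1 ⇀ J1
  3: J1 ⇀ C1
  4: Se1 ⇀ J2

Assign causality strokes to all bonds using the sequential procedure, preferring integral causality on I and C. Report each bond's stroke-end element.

b0 stroke→GY1
b1 stroke→GY1
b2 stroke→Sf1
b3 stroke→J1
b4 stroke→J2

#2 stroke→Sf1  (source Sf1 imposes f)
#4 stroke→J2  (Se1 fixes effort; stroke away)
#1 stroke→GY1  (J2: last free bond brings flow in)
#0 stroke→GY1  (GY1: gyrator matches bond 1)
#3 stroke→J1  (closing 0-jn rule on J1)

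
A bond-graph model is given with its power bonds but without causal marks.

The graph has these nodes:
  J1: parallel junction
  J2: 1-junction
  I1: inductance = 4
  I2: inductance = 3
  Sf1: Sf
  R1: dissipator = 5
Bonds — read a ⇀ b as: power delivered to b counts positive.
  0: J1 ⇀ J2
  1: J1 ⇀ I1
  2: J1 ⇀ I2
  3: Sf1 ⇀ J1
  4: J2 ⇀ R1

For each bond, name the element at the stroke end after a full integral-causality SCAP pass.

β0 |J1
β1 |I1
β2 |I2
β3 |Sf1
β4 |J2

bond 3 stroke at Sf1  (source Sf1 imposes f)
bond 1 stroke at I1  (I1 outputs flow p/I1)
bond 2 stroke at I2  (I2 outputs flow p/I2)
bond 0 stroke at J1  (J1 needs exactly one e-in)
bond 4 stroke at J2  (1-jn J2 has f-setter on 0)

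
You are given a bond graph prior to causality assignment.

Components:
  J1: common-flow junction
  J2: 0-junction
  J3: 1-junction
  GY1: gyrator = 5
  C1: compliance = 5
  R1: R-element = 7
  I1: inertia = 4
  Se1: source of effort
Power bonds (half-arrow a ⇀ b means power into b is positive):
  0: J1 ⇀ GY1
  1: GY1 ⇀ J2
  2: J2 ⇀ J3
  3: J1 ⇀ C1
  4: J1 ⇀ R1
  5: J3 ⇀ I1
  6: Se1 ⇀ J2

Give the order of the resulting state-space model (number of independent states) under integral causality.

β6 →J2  (source Se1 imposes e)
β1 →GY1  (common-e at J2 fixed by 6)
β2 →J3  (J2: bond 6 brought effort, rest push out)
β5 →I1  (J3 needs exactly one f-in)
β0 →GY1  (GY GY1: same side as bond 1)
β3 →J1  (1-jn J1 has f-setter on 0)
β4 →J1  (J1 flow already set via bond 0)

2  (C1, I1 all integral)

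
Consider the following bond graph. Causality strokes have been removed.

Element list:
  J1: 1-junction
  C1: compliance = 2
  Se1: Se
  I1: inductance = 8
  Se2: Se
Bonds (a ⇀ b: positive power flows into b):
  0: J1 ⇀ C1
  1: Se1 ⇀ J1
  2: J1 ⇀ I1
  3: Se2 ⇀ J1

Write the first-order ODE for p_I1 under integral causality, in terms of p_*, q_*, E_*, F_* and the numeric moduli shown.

dp_I1/dt = E_Se1 + E_Se2 - q_C1/2

#1 stroke→J1  (Se1: effort source, stroke at far end)
#3 stroke→J1  (Se2 fixes effort; stroke away)
#0 stroke→J1  (C1 outputs effort q/C1)
#2 stroke→I1  (J1 needs exactly one f-in)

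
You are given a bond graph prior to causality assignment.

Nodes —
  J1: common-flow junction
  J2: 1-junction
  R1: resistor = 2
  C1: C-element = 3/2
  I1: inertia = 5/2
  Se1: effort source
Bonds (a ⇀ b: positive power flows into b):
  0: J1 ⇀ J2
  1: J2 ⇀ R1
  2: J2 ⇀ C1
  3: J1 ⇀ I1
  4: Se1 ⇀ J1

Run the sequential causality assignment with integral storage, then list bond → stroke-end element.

bond 4 |J1  (Se1: effort source, stroke at far end)
bond 2 |J2  (C1 integral (e out))
bond 3 |I1  (I1 integral (f out))
bond 0 |J1  (1-jn J1 has f-setter on 3)
bond 1 |J2  (J2: bond 0 brought flow, rest push out)

#0 stroke→J1
#1 stroke→J2
#2 stroke→J2
#3 stroke→I1
#4 stroke→J1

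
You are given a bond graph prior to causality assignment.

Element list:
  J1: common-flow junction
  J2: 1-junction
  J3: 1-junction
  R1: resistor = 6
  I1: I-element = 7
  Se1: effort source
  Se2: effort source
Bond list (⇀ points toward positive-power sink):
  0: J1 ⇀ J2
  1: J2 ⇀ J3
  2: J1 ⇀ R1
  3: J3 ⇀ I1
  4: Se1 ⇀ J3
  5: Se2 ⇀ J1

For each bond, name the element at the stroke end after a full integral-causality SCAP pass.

#0 →J2
#1 →J3
#2 →J1
#3 →I1
#4 →J3
#5 →J1

bond 4 stroke→J3  (Se1 fixes effort; stroke away)
bond 5 stroke→J1  (Se2: effort source, stroke at far end)
bond 3 stroke→I1  (I1 integral (f out))
bond 1 stroke→J3  (J3 flow already set via bond 3)
bond 0 stroke→J2  (J2 flow already set via bond 1)
bond 2 stroke→J1  (common-f at J1 fixed by 0)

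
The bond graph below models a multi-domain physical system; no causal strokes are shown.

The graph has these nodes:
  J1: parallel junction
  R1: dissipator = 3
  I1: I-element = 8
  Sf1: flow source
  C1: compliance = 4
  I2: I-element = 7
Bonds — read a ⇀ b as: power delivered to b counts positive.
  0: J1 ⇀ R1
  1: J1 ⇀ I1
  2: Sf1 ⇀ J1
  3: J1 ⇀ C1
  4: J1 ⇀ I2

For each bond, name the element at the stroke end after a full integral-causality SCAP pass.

b2 |Sf1  (Sf1 fixes flow; stroke at Sf1)
b1 |I1  (I1 integral (f out))
b3 |J1  (C1 integral (e out))
b0 |R1  (J1: bond 3 brought effort, rest push out)
b4 |I2  (J1 effort already set via bond 3)

β0 →R1
β1 →I1
β2 →Sf1
β3 →J1
β4 →I2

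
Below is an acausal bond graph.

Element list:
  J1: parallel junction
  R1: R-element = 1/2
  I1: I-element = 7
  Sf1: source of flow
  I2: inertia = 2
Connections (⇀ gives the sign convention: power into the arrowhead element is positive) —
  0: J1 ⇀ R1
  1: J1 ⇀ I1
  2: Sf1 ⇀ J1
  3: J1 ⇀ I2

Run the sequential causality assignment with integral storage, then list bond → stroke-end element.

b2 stroke at Sf1  (Sf1 (Sf) sets flow on bond)
b1 stroke at I1  (prefer integral on I1)
b3 stroke at I2  (I2 integral (f out))
b0 stroke at J1  (J1: last free bond brings effort in)

bond 0 |J1
bond 1 |I1
bond 2 |Sf1
bond 3 |I2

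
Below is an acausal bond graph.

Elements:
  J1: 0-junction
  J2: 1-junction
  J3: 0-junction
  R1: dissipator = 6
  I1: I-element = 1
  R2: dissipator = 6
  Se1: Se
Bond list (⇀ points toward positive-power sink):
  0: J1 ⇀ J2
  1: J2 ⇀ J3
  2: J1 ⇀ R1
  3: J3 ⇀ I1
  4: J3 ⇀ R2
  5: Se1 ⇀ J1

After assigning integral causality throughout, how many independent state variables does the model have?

bond 5 stroke→J1  (source Se1 imposes e)
bond 0 stroke→J2  (0-jn J1 has e-setter on 5)
bond 2 stroke→R1  (common-e at J1 fixed by 5)
bond 1 stroke→J3  (closing 1-jn rule on J2)
bond 3 stroke→I1  (0-jn J3 has e-setter on 1)
bond 4 stroke→R2  (common-e at J3 fixed by 1)

1  (I1 all integral)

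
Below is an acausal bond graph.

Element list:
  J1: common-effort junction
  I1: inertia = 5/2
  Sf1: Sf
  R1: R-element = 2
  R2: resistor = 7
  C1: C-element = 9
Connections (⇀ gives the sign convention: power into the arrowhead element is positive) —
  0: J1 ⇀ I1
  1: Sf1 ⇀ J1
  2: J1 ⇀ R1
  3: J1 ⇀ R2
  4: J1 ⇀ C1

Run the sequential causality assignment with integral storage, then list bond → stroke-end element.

b1 |Sf1  (Sf1 fixes flow; stroke at Sf1)
b0 |I1  (I1 integral (f out))
b4 |J1  (C1 integral (e out))
b2 |R1  (common-e at J1 fixed by 4)
b3 |R2  (0-jn J1 has e-setter on 4)

bond 0 stroke→I1
bond 1 stroke→Sf1
bond 2 stroke→R1
bond 3 stroke→R2
bond 4 stroke→J1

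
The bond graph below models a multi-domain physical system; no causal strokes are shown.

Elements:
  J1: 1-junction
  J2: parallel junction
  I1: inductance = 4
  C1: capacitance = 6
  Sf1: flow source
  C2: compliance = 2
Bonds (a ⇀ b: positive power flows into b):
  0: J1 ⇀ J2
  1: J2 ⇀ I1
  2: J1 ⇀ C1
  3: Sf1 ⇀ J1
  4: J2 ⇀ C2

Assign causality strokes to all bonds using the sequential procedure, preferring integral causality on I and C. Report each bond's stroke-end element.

#0 |J1
#1 |I1
#2 |J1
#3 |Sf1
#4 |J2

b3 |Sf1  (Sf1 (Sf) sets flow on bond)
b0 |J1  (1-jn J1 has f-setter on 3)
b2 |J1  (J1: bond 3 brought flow, rest push out)
b1 |I1  (I1: I, integral causality)
b4 |J2  (J2 needs exactly one e-in)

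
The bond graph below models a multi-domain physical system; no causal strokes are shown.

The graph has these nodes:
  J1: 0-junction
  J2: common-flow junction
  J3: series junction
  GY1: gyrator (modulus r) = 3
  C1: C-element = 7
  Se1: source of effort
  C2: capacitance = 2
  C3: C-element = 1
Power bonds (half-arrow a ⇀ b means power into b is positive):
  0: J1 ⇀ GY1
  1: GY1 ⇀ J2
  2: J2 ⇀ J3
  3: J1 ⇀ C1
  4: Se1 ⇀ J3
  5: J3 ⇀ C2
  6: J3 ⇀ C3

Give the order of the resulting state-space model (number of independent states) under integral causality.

3  (C1, C2, C3 all integral)

bond 4 stroke→J3  (Se1: effort source, stroke at far end)
bond 3 stroke→J1  (C1 outputs effort q/C1)
bond 0 stroke→GY1  (0-jn J1 has e-setter on 3)
bond 1 stroke→GY1  (GY1 both-in/both-out from 0)
bond 2 stroke→J2  (1-jn J2 has f-setter on 1)
bond 5 stroke→J3  (J3 flow already set via bond 2)
bond 6 stroke→J3  (1-jn J3 has f-setter on 2)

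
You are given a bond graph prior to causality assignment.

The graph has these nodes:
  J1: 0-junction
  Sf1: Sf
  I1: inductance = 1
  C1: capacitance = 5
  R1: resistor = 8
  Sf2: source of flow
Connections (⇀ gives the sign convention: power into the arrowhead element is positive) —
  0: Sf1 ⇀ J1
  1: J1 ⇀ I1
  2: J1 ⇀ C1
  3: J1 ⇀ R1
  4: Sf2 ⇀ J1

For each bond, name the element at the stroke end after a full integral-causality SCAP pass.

bond 0 stroke at Sf1
bond 1 stroke at I1
bond 2 stroke at J1
bond 3 stroke at R1
bond 4 stroke at Sf2

#0 stroke at Sf1  (source Sf1 imposes f)
#4 stroke at Sf2  (Sf2 (Sf) sets flow on bond)
#1 stroke at I1  (I1 outputs flow p/I1)
#2 stroke at J1  (prefer integral on C1)
#3 stroke at R1  (J1 effort already set via bond 2)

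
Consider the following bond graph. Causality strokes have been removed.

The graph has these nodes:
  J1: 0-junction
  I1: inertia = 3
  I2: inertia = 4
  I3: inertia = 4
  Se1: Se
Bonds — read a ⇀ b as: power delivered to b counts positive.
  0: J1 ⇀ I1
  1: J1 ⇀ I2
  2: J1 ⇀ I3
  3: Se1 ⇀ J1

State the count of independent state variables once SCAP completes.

β3 stroke→J1  (Se1: effort source, stroke at far end)
β0 stroke→I1  (J1: bond 3 brought effort, rest push out)
β1 stroke→I2  (J1 effort already set via bond 3)
β2 stroke→I3  (0-jn J1 has e-setter on 3)

3  (I1, I2, I3 all integral)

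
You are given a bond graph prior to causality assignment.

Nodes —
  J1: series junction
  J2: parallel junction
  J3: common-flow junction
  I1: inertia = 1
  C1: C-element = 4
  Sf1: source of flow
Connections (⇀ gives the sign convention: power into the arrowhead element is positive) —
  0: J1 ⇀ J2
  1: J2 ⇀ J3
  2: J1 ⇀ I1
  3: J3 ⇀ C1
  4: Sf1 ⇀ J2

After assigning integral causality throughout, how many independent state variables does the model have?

2  (C1, I1 all integral)

b4 stroke→Sf1  (Sf1 (Sf) sets flow on bond)
b2 stroke→I1  (I1 outputs flow p/I1)
b0 stroke→J1  (common-f at J1 fixed by 2)
b1 stroke→J2  (closing 0-jn rule on J2)
b3 stroke→J3  (J3 flow already set via bond 1)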